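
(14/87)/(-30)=-0.01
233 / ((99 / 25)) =5825 / 99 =58.84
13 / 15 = 0.87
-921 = -921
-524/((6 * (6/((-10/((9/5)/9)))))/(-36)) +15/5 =-26197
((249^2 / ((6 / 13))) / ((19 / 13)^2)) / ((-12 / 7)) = -105945931 / 2888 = -36684.88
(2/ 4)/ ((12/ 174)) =29/ 4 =7.25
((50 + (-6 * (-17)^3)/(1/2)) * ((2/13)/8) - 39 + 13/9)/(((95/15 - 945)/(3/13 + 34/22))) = -32605853/15704832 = -2.08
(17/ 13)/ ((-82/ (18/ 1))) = -153/ 533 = -0.29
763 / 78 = 9.78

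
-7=-7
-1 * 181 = -181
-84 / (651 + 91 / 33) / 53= -198 / 81673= -0.00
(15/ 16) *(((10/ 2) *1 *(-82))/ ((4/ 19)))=-58425/ 32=-1825.78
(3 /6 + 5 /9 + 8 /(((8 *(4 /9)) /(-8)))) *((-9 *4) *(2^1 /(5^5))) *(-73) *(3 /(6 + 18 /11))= -48983 /4375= -11.20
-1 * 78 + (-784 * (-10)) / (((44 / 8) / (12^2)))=2257062 / 11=205187.45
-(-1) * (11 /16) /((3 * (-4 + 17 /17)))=-11 /144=-0.08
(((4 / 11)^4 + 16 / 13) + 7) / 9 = 174435 / 190333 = 0.92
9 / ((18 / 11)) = 11 / 2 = 5.50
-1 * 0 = 0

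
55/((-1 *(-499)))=55/499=0.11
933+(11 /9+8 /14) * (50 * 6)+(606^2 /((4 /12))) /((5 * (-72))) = -333733 /210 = -1589.20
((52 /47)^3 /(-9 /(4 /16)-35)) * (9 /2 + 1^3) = -773344 /7371433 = -0.10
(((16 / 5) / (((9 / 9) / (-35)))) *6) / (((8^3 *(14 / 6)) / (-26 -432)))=2061 / 8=257.62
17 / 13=1.31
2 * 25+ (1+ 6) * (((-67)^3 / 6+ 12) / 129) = -2066137 / 774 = -2669.43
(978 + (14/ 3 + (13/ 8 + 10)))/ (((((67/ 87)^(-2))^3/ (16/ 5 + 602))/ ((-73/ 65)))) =-140979.36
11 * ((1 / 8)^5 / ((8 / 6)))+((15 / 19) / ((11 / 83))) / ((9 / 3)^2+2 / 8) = 652993749 / 1013579776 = 0.64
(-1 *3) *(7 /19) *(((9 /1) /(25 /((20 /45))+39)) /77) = -36 /26543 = -0.00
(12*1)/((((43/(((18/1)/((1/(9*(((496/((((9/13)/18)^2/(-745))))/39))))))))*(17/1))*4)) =-3112836480/731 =-4258326.24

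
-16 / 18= -8 / 9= -0.89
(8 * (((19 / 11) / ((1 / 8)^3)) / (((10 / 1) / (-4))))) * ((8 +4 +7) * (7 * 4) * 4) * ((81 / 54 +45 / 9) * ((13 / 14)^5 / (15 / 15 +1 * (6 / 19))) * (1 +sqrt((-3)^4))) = -205378988.58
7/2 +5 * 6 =67/2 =33.50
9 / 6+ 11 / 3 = 31 / 6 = 5.17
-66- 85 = -151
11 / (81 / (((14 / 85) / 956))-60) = 77 / 3290610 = 0.00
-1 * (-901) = 901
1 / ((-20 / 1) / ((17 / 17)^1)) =-1 / 20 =-0.05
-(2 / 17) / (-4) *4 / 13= 2 / 221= 0.01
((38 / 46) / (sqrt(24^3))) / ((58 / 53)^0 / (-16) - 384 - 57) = -19 * sqrt(6) / 2921598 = -0.00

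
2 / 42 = 1 / 21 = 0.05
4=4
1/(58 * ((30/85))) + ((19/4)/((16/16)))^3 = 107.22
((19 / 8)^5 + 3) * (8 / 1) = 2574403 / 4096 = 628.52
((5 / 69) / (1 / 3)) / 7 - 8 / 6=-1.30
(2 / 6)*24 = 8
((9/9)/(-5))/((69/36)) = -12/115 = -0.10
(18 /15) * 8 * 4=192 /5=38.40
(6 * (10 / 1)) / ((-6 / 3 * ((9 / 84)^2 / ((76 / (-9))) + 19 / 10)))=-8937600 / 565643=-15.80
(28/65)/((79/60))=336/1027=0.33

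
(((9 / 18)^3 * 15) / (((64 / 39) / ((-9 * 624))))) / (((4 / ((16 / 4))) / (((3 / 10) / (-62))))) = 123201 / 3968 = 31.05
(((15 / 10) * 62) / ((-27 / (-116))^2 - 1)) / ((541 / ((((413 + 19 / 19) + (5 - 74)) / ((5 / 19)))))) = -1640595888 / 6885307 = -238.27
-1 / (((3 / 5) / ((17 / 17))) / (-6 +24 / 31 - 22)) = 4220 / 93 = 45.38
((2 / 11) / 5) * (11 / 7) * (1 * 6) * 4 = 48 / 35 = 1.37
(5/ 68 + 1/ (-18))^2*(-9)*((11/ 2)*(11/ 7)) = -14641/ 582624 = -0.03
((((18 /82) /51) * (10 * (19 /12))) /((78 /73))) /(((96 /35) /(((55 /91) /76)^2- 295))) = -8583679751125 /1251312211968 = -6.86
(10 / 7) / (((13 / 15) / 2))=300 / 91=3.30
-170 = -170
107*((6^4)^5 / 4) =97802238271684608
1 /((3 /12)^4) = 256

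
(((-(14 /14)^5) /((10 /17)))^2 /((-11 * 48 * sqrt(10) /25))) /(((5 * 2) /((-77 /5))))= 2023 * sqrt(10) /96000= 0.07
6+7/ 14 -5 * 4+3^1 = -21/ 2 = -10.50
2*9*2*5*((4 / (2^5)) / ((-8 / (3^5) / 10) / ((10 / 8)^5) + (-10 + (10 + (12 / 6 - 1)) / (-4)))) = -341718750 / 193657009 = -1.76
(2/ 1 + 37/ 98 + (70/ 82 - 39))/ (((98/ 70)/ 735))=-18778.61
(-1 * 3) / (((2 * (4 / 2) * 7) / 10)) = -15 / 14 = -1.07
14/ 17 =0.82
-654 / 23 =-28.43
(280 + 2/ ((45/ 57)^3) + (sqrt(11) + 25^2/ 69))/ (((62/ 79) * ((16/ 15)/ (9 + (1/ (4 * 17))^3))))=3187.02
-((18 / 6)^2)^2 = -81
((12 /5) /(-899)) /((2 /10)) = -12 /899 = -0.01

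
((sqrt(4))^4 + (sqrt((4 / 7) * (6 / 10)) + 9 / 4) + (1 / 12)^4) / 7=2 * sqrt(105) / 245 + 378433 / 145152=2.69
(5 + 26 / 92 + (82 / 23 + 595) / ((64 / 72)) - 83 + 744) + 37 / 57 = 14057251 / 10488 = 1340.32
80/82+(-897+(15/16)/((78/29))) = -15276647/17056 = -895.68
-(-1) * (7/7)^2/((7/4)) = 4/7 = 0.57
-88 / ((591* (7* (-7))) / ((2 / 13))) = 176 / 376467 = 0.00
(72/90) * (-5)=-4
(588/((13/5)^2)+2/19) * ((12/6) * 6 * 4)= 13422624/3211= 4180.20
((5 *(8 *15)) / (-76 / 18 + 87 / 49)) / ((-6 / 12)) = 529200 / 1079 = 490.45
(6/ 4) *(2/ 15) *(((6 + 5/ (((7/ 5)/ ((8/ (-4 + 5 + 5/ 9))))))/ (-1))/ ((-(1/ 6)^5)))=9284544/ 245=37896.10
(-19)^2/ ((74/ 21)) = 7581/ 74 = 102.45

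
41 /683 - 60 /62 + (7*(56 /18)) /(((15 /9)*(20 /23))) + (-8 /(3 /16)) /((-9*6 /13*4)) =715454342 /42875325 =16.69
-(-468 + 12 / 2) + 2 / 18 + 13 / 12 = 16675 / 36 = 463.19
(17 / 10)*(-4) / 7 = -34 / 35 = -0.97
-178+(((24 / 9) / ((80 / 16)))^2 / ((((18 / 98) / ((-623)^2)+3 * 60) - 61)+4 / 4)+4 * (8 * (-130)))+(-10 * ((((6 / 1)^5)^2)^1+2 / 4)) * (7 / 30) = -144900065092996202737 / 1026989338050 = -141092083.16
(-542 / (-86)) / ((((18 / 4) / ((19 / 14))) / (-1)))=-5149 / 2709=-1.90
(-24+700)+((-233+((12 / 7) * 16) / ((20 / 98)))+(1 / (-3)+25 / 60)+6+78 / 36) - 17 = 11373 / 20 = 568.65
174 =174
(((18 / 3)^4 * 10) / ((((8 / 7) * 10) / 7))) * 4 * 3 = 95256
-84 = -84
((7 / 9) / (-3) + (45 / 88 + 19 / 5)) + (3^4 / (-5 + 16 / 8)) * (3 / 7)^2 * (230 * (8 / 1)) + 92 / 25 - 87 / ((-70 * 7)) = -9116.99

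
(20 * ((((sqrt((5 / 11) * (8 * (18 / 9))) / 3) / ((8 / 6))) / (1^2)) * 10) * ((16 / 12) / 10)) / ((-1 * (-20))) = 4 * sqrt(55) / 33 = 0.90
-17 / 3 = -5.67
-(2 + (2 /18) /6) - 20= -1189 /54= -22.02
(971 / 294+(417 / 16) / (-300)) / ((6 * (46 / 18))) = 756367 / 3606400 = 0.21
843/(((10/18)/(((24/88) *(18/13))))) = 573.00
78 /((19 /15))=1170 /19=61.58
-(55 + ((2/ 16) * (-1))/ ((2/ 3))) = -877/ 16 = -54.81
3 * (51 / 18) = 17 / 2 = 8.50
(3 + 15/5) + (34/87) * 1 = 556/87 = 6.39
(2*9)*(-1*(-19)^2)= -6498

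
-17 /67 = -0.25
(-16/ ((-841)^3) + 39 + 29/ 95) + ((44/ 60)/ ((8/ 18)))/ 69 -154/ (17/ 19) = -132.79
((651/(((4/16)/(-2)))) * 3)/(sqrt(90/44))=-5208 * sqrt(110)/5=-10924.39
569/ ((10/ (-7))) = -3983/ 10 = -398.30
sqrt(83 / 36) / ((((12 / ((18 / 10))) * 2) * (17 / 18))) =9 * sqrt(83) / 680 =0.12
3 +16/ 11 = 49/ 11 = 4.45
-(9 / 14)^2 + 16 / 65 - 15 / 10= -1.67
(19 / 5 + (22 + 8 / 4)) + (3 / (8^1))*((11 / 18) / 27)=180199 / 6480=27.81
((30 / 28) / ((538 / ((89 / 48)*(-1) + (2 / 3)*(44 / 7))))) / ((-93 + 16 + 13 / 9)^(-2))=26.56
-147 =-147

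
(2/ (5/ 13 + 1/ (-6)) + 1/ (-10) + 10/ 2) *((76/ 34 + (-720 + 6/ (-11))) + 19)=-312935003/ 31790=-9843.82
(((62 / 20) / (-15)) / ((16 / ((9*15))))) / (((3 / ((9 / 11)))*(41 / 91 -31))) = 76167 / 4892800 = 0.02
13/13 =1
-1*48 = -48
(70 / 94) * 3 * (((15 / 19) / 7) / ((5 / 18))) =810 / 893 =0.91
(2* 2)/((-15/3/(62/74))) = -124/185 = -0.67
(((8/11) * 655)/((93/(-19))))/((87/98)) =-9756880/89001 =-109.63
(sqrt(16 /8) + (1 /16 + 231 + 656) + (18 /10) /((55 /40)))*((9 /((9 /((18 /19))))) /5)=18*sqrt(2) /95 + 7035903 /41800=168.59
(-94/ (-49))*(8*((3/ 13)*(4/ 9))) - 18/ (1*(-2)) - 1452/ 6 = -442255/ 1911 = -231.43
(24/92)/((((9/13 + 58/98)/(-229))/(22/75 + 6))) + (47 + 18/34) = -980463552/3997975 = -245.24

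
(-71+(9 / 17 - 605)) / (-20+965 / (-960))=2204736 / 68561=32.16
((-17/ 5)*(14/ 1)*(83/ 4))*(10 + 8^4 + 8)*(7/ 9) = -142218923/ 45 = -3160420.51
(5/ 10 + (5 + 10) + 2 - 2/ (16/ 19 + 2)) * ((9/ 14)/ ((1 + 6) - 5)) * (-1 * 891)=-4810.34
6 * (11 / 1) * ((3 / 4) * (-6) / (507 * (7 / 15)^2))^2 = 15035625 / 137149922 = 0.11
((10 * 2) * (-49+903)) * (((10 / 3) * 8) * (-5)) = -6832000 / 3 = -2277333.33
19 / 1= 19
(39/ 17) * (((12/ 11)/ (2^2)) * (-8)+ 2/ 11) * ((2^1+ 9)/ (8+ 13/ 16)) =-4576/ 799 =-5.73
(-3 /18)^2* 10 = 5 /18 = 0.28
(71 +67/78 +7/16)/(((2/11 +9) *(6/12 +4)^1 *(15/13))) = 496243/327240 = 1.52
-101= -101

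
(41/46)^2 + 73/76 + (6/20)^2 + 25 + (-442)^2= 196387338259/1005100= 195390.84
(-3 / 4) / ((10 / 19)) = -57 / 40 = -1.42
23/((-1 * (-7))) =23/7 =3.29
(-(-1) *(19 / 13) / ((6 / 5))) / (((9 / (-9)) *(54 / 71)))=-6745 / 4212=-1.60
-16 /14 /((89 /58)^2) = -26912 /55447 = -0.49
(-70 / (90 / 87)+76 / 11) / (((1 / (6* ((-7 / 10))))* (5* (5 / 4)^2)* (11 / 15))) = 134736 / 3025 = 44.54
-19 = -19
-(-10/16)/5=1/8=0.12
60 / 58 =30 / 29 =1.03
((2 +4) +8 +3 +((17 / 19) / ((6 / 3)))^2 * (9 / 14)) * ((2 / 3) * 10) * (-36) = -4110.88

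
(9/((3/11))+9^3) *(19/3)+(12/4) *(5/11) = 53101/11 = 4827.36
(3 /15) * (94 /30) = 47 /75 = 0.63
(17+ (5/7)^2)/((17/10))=8580/833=10.30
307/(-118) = -307/118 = -2.60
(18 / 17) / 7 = 18 / 119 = 0.15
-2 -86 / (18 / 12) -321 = -1141 / 3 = -380.33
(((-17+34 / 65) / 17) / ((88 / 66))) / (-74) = 189 / 19240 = 0.01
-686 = -686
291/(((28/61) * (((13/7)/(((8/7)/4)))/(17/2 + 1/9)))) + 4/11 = 10092853/12012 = 840.23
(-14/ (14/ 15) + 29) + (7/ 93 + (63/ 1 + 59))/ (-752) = 967751/ 69936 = 13.84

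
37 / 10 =3.70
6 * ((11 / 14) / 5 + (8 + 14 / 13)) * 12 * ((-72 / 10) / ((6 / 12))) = -21780576 / 2275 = -9573.88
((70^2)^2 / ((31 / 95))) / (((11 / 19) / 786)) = 99893569794.72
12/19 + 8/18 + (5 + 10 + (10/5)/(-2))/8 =1933/684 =2.83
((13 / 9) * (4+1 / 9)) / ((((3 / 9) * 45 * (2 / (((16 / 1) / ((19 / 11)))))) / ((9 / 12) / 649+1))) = 2500238 / 1362015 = 1.84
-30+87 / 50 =-1413 / 50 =-28.26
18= 18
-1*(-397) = 397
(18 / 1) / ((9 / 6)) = 12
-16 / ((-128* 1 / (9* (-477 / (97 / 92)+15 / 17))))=-6701157 / 13192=-507.97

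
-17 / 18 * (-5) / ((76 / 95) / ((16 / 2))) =425 / 9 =47.22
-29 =-29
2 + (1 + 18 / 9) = 5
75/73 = 1.03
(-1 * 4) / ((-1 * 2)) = 2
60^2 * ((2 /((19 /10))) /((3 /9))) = 216000 /19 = 11368.42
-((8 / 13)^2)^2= -4096 / 28561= -0.14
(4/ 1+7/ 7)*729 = 3645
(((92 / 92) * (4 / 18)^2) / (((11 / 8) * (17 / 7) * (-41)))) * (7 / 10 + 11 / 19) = -336 / 728365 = -0.00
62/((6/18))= 186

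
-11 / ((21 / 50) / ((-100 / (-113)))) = -55000 / 2373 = -23.18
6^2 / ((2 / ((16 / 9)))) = 32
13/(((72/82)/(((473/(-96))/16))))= -4.56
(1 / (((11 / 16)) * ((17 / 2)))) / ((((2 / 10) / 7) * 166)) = 560 / 15521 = 0.04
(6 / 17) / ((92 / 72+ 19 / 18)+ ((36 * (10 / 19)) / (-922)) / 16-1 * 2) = 630648 / 593317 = 1.06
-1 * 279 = -279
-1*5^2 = -25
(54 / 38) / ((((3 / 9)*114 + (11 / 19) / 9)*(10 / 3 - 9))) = -729 / 110653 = -0.01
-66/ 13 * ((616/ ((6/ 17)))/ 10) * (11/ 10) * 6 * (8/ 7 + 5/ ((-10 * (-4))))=-4819551/ 650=-7414.69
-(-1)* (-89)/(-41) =89/41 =2.17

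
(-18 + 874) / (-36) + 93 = 623 / 9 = 69.22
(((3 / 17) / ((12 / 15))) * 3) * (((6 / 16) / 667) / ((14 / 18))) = 1215 / 2539936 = 0.00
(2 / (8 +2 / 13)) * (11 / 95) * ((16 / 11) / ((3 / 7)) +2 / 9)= 4654 / 45315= 0.10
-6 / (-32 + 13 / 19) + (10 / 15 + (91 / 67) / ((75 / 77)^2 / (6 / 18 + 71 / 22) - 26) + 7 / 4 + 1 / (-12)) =192741040997 / 77964937260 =2.47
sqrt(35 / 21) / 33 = sqrt(15) / 99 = 0.04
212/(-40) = -53/10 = -5.30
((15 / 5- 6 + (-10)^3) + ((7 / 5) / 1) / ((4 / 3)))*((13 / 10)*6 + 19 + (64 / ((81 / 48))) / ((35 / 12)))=-125624491 / 3150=-39880.79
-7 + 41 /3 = 20 /3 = 6.67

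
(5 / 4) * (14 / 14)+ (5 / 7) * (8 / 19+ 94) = 68.69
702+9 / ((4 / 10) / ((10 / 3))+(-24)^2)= 3370377 / 4801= 702.02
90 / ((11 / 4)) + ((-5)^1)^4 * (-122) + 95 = -837345 / 11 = -76122.27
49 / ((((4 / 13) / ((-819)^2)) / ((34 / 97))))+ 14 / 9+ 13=65373063235 / 1746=37441616.97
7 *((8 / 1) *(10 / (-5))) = -112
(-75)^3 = -421875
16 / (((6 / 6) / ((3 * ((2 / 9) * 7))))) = 224 / 3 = 74.67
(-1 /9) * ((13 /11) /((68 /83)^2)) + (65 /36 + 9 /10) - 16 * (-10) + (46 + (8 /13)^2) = 8978049547 /42980080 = 208.89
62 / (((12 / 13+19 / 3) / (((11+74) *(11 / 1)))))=2260830 / 283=7988.80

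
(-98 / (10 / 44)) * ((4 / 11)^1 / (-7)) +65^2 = 21237 / 5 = 4247.40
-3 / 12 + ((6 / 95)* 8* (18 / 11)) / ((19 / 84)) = 270449 / 79420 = 3.41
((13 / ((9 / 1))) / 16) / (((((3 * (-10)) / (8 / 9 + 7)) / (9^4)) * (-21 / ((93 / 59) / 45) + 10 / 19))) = 14678469 / 56448800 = 0.26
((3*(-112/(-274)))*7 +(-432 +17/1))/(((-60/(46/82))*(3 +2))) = 1280617/1685100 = 0.76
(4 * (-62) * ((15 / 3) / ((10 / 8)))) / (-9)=992 / 9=110.22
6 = 6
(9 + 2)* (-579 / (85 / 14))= -89166 / 85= -1049.01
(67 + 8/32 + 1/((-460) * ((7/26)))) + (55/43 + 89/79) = 761828883/10938340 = 69.65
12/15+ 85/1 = 429/5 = 85.80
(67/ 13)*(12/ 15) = 4.12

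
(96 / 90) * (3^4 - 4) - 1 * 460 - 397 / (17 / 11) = -161861 / 255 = -634.75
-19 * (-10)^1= 190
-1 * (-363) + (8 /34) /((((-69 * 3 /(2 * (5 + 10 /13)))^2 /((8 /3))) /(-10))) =14894926417 /41035059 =362.98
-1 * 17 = -17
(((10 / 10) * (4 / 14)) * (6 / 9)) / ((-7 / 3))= -4 / 49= -0.08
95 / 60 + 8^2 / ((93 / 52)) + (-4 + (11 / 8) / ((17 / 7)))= 429203 / 12648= 33.93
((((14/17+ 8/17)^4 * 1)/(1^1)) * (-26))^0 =1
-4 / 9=-0.44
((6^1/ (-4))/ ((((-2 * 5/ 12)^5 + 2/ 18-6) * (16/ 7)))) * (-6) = -30618/ 48917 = -0.63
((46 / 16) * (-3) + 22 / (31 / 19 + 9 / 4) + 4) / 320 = 2461 / 755200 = 0.00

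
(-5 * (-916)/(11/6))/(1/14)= 384720/11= 34974.55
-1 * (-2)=2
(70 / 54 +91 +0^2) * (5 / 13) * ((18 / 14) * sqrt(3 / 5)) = 356 * sqrt(15) / 39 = 35.35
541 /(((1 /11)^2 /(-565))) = -36985465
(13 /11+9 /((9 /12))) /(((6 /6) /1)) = 145 /11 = 13.18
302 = 302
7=7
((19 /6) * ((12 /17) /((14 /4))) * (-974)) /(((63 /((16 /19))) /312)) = -6482944 /2499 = -2594.22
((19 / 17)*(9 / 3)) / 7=57 / 119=0.48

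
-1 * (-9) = 9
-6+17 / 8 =-3.88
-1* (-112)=112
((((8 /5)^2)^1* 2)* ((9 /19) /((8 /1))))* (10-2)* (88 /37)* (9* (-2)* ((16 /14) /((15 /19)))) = -4866048 /32375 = -150.30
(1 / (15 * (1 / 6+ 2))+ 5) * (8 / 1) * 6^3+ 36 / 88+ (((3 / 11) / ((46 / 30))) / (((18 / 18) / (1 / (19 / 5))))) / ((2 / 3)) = 8693.65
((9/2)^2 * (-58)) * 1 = -2349/2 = -1174.50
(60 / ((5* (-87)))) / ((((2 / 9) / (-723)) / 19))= 247266 / 29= 8526.41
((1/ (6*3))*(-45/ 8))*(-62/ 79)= 155/ 632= 0.25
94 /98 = 47 /49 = 0.96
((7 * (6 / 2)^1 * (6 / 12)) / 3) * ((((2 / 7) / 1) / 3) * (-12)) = -4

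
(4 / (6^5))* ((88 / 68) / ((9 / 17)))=11 / 8748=0.00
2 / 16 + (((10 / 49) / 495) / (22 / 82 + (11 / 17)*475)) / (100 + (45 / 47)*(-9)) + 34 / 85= 4690647983003 / 8934567337080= 0.53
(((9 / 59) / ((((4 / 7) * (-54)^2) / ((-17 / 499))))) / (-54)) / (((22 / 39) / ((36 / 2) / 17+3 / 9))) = 0.00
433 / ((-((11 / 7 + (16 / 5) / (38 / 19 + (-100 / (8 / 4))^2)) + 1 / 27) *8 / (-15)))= 853150725 / 1691584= 504.35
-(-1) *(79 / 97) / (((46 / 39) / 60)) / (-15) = -6162 / 2231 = -2.76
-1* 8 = -8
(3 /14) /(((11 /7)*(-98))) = -3 /2156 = -0.00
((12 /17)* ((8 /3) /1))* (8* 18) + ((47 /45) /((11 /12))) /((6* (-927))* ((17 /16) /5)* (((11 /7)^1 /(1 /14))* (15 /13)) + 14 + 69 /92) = 592811536744 /2187022035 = 271.06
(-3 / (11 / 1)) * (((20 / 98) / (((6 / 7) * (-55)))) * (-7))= -1 / 121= -0.01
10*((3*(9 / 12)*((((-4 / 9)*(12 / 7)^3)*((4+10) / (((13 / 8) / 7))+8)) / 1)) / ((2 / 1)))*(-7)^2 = -7672320 / 91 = -84311.21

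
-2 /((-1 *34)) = 1 /17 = 0.06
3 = 3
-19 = -19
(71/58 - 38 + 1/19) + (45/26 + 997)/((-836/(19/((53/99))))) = -240302917/3037112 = -79.12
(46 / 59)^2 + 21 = 75217 / 3481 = 21.61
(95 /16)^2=9025 /256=35.25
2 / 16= 1 / 8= 0.12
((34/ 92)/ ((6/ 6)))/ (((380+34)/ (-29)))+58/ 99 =117305/ 209484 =0.56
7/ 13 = 0.54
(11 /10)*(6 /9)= 11 /15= 0.73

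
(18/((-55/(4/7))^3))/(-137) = 1152/7818127625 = 0.00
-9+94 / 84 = -7.88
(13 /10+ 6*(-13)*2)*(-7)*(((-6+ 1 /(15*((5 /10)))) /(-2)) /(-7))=-34034 /75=-453.79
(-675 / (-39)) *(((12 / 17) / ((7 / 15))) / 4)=10125 / 1547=6.54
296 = 296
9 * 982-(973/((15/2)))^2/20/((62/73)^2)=33174812159/4324500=7671.36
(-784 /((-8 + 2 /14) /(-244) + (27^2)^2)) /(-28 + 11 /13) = 17407936 /320418552899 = 0.00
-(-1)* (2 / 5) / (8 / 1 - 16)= -1 / 20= -0.05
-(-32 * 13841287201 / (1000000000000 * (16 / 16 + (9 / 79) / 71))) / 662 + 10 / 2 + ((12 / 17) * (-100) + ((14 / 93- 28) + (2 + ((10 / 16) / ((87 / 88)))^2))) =-42204482979190789226225033 / 463595131409625000000000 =-91.04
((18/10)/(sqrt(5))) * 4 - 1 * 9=-9 + 36 * sqrt(5)/25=-5.78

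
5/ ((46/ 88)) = 220/ 23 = 9.57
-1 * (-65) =65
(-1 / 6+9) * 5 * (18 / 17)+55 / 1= 1730 / 17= 101.76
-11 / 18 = -0.61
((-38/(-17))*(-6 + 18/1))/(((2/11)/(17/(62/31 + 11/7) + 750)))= 47323452/425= 111349.30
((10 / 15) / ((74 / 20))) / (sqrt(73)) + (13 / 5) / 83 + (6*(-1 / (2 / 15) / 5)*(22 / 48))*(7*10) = -479273 / 1660 + 20*sqrt(73) / 8103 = -288.70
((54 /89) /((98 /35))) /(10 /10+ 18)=135 /11837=0.01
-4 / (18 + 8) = -0.15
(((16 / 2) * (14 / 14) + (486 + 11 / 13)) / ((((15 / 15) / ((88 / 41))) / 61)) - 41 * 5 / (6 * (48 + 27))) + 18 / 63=21755319689 / 335790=64788.47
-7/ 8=-0.88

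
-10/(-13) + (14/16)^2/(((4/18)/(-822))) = -2355623/832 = -2831.28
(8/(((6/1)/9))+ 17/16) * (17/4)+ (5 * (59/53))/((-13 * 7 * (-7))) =119971713/2160704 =55.52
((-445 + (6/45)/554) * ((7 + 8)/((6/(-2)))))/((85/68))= 7395896/4155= 1780.00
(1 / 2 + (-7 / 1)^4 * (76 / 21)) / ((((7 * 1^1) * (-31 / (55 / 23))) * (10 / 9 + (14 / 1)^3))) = -782085 / 22419572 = -0.03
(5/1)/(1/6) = 30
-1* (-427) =427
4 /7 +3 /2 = 2.07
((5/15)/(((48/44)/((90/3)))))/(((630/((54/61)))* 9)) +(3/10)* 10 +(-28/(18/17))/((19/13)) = -244885/16226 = -15.09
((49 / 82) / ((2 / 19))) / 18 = 931 / 2952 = 0.32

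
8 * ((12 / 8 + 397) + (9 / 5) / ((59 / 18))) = 941756 / 295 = 3192.39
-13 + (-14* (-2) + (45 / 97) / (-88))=127995 / 8536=14.99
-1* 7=-7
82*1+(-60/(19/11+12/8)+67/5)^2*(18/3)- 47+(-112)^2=1605648369/126025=12740.71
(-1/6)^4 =1/1296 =0.00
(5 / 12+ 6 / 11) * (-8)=-254 / 33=-7.70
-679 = -679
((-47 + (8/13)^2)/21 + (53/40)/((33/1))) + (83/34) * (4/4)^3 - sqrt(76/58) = 2311901/8848840 - sqrt(1102)/29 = -0.88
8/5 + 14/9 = 142/45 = 3.16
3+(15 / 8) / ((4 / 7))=201 / 32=6.28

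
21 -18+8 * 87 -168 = 531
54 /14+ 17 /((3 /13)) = 1628 /21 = 77.52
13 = 13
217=217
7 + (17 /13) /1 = 108 /13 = 8.31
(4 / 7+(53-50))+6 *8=361 / 7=51.57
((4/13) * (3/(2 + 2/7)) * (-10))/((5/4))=-42/13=-3.23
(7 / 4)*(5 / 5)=7 / 4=1.75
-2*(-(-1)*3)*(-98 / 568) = 147 / 142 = 1.04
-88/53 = -1.66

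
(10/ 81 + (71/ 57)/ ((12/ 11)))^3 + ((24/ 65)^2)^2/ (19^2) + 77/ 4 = 21.28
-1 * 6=-6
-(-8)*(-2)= -16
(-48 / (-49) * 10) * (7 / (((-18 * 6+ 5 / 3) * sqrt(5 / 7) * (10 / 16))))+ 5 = 5-2304 * sqrt(35) / 11165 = 3.78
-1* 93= -93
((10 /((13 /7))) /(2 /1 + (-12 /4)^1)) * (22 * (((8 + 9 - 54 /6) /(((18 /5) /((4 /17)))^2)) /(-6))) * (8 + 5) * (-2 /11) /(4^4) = -875 /140454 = -0.01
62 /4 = 31 /2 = 15.50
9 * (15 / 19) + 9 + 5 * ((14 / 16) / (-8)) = 18919 / 1216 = 15.56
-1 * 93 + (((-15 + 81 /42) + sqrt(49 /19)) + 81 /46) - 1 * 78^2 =-996318 /161 + 7 * sqrt(19) /19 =-6186.70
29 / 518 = 0.06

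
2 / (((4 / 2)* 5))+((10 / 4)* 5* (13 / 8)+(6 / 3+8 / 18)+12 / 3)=19409 / 720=26.96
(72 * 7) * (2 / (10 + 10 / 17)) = 476 / 5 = 95.20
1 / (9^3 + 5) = 1 / 734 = 0.00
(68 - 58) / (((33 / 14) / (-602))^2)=710311840 / 1089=652260.64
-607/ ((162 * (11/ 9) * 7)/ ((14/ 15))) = -607/ 1485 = -0.41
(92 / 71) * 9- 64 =-52.34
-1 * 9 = -9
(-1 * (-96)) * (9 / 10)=432 / 5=86.40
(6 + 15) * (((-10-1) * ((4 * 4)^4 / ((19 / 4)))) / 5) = -60555264 / 95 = -637423.83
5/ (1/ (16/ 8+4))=30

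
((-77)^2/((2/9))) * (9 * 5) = 2401245/2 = 1200622.50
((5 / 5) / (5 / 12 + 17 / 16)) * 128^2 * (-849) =-667680768 / 71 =-9403954.48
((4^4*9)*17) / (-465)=-13056 / 155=-84.23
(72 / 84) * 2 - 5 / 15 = 29 / 21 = 1.38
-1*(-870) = 870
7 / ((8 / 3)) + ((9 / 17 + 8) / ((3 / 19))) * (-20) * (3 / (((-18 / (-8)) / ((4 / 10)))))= -702067 / 1224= -573.58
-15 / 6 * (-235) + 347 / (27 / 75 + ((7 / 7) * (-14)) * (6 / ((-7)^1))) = 380425 / 618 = 615.57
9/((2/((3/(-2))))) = -27/4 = -6.75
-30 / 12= -5 / 2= -2.50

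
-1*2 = -2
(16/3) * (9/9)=16/3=5.33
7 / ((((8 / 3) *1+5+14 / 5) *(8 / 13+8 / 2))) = 91 / 628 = 0.14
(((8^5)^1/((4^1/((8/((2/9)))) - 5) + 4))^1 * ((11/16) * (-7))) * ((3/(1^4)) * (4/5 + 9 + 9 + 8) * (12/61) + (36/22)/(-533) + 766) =22547755431936/162565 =138699938.07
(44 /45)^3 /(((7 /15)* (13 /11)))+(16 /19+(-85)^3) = -6450542760719 /10503675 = -614122.46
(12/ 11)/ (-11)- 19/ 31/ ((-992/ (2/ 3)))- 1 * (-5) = 27356203/ 5581488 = 4.90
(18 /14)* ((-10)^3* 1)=-9000 /7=-1285.71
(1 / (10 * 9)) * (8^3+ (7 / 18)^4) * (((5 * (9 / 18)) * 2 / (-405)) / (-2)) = 0.04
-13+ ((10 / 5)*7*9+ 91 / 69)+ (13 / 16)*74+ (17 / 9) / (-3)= 863509 / 4968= 173.81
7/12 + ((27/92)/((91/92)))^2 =66715/99372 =0.67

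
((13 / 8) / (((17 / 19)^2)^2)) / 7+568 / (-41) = -2587174875 / 191764216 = -13.49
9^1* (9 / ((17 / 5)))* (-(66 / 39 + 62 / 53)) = -46980 / 689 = -68.19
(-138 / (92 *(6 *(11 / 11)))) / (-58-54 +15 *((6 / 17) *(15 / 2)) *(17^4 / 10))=-1 / 1326062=-0.00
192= 192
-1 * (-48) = 48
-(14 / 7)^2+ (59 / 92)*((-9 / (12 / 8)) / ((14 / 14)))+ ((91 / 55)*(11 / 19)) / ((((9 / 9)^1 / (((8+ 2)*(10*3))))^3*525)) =43049141 / 874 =49255.31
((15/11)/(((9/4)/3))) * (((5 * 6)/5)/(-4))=-30/11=-2.73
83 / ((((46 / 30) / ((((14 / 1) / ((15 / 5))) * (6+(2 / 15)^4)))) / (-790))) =-55770222536 / 46575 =-1197428.29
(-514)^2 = 264196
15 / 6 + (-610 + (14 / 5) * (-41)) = -7223 / 10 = -722.30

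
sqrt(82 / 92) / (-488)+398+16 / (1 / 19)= 702- sqrt(1886) / 22448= 702.00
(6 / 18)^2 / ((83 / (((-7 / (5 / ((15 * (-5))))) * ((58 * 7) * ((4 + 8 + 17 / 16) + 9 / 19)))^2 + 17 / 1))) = 445761519.73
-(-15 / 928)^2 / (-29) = 225 / 24974336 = 0.00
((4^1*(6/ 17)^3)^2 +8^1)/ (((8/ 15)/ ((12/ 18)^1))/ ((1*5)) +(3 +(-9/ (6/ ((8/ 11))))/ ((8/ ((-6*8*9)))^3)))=53307938200/ 1140260425052261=0.00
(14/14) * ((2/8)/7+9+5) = 393/28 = 14.04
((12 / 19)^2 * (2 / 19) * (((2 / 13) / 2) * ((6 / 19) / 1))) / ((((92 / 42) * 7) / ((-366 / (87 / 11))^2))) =4668098688 / 32770388339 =0.14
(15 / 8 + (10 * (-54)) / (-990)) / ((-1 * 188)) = -0.01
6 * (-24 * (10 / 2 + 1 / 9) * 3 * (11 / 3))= -8096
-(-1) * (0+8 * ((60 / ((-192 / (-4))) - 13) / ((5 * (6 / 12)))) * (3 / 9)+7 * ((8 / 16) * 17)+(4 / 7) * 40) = 14663 / 210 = 69.82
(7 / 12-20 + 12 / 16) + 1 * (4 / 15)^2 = -4184 / 225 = -18.60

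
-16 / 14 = -1.14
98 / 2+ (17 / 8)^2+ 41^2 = 111009 / 64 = 1734.52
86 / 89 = 0.97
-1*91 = -91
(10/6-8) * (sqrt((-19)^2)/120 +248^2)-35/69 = -3225282263/8280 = -389526.84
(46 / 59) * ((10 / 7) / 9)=460 / 3717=0.12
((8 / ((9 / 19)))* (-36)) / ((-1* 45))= 608 / 45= 13.51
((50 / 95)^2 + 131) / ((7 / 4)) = 189564 / 2527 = 75.02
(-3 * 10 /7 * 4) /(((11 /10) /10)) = -12000 /77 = -155.84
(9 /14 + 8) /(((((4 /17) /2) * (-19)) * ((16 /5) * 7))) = -0.17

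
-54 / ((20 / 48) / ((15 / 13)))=-1944 / 13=-149.54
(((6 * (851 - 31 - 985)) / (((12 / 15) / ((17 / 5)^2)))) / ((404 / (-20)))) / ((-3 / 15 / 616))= -220304700 / 101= -2181234.65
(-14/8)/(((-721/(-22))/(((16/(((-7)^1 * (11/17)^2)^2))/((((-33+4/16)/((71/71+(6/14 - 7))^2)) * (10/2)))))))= 4065134112/215599991915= 0.02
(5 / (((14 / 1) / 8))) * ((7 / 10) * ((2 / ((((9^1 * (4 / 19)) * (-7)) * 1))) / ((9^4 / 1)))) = -0.00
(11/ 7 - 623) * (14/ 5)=-1740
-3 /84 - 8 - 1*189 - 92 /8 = -5839 /28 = -208.54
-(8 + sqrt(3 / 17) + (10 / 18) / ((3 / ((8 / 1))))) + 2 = -202 / 27 -sqrt(51) / 17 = -7.90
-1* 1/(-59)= 0.02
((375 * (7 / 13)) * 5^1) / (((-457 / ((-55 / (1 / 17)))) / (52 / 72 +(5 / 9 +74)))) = 5542796875 / 35646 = 155495.62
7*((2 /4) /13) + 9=241 /26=9.27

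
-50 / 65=-10 / 13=-0.77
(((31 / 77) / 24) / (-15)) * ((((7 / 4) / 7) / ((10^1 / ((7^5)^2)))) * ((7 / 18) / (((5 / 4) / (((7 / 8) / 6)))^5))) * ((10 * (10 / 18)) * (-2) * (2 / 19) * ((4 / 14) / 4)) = 21024915258319 / 3791229235200000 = 0.01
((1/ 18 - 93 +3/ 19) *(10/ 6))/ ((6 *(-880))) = 31733/ 1083456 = 0.03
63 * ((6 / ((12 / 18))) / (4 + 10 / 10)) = 567 / 5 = 113.40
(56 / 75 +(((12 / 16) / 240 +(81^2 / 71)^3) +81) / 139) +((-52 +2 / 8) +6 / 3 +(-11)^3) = 1026258597784201 / 238798219200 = 4297.60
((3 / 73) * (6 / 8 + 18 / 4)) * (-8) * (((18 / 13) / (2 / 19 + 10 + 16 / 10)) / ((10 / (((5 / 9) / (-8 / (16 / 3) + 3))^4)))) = -332500 / 865468071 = -0.00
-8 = -8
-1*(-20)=20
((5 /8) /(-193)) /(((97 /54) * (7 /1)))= -135 /524188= -0.00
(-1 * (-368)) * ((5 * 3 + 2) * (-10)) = -62560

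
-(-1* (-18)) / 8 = -9 / 4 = -2.25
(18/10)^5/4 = 59049/12500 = 4.72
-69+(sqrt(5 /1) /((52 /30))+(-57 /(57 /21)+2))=-86.71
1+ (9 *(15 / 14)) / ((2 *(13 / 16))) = 631 / 91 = 6.93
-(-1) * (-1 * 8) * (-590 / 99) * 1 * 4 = 18880 / 99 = 190.71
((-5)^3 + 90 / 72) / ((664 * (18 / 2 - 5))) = -495 / 10624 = -0.05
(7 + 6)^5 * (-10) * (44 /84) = -40842230 /21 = -1944868.10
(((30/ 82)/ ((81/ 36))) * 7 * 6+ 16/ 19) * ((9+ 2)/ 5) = 16.88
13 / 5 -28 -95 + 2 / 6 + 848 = 10919 / 15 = 727.93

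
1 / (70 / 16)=8 / 35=0.23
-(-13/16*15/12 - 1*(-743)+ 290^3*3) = -4682735487/64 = -73167741.98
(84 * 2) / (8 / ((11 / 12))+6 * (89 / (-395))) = 17380 / 763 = 22.78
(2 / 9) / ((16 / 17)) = 17 / 72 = 0.24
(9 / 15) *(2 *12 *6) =432 / 5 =86.40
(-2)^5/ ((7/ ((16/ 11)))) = -512/ 77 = -6.65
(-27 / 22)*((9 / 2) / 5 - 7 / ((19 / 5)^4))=-2771523 / 2606420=-1.06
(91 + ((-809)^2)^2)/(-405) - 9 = -428345383097/405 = -1057642921.23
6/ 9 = 2/ 3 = 0.67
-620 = -620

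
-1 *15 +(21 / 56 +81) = 531 / 8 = 66.38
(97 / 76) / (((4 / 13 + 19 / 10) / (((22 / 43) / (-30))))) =-0.01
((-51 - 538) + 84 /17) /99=-9929 /1683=-5.90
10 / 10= 1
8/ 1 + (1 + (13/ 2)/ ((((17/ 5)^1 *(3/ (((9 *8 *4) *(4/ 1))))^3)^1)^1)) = 1840251033/ 17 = 108250060.76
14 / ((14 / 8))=8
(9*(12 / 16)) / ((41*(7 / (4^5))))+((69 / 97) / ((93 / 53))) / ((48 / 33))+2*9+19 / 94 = 27623597961 / 648982768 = 42.56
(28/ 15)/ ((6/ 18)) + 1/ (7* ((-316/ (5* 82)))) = 29943/ 5530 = 5.41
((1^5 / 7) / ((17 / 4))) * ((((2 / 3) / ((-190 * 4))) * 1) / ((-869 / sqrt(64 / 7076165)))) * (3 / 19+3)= 32 * sqrt(24485) / 15538996521895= 0.00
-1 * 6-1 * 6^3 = -222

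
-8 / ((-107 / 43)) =344 / 107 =3.21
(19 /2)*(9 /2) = 171 /4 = 42.75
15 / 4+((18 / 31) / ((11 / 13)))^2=4.22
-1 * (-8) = 8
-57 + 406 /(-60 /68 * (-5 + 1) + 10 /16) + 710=424161 /565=750.73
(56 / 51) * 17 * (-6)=-112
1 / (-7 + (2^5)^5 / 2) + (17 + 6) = 385875808 / 16777209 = 23.00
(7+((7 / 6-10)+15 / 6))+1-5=-3.33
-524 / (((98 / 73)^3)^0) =-524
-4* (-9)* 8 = 288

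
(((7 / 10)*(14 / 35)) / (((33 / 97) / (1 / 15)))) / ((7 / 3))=0.02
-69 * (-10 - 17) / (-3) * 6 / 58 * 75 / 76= -139725 / 2204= -63.40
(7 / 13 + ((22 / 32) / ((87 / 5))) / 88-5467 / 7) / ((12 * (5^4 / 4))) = -112985791 / 271440000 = -0.42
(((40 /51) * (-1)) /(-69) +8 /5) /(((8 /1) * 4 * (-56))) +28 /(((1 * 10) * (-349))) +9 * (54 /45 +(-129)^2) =25752888643477 /171938340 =149779.79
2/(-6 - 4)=-1/5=-0.20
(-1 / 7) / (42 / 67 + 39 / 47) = -3149 / 32109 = -0.10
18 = 18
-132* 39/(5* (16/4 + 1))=-5148/25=-205.92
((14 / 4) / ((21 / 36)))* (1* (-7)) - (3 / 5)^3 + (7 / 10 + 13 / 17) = -173193 / 4250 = -40.75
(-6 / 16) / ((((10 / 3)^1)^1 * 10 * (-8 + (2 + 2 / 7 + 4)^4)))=-21609 / 2983110400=-0.00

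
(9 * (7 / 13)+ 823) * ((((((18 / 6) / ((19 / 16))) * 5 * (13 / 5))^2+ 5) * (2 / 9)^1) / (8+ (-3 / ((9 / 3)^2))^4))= 75778018596 / 3045757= 24879.86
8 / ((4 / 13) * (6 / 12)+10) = 26 / 33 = 0.79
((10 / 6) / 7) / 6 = 5 / 126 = 0.04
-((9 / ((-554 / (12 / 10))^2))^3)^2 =-282429536481 / 49819260967510087125072495879150390625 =-0.00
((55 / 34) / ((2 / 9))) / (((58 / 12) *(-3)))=-495 / 986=-0.50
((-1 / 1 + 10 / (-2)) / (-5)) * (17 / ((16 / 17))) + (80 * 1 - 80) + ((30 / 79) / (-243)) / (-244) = 338424013 / 15613560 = 21.68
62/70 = 31/35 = 0.89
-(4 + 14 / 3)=-8.67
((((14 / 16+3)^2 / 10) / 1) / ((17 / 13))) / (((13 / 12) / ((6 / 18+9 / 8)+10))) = 52855 / 4352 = 12.14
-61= -61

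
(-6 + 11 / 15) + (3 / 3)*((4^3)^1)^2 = 61361 / 15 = 4090.73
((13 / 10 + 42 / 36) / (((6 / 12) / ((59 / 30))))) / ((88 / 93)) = 67673 / 6600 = 10.25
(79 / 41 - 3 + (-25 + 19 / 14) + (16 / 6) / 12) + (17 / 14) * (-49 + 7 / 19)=-8200417 / 98154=-83.55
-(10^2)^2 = -10000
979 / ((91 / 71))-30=66779 / 91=733.84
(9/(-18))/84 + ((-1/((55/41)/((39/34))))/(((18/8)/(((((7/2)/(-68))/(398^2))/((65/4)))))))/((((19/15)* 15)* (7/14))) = -19932830663/3348716001400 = -0.01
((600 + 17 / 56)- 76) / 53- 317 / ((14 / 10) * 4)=-19807 / 424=-46.71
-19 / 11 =-1.73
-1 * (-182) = 182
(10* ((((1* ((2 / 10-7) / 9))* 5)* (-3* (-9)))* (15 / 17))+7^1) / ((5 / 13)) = -11609 / 5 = -2321.80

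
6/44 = 3/22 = 0.14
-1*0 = 0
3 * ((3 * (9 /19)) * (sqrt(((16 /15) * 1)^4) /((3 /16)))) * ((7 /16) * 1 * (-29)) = -155904 /475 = -328.22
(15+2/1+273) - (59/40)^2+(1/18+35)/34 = 70711807/244800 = 288.86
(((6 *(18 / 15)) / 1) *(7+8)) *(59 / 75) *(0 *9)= 0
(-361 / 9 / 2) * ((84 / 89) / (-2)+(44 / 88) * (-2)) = 47291 / 1602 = 29.52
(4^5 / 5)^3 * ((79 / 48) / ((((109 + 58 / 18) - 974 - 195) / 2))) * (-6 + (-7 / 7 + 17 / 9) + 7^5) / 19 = -1603384171823104 / 67765875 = -23660642.94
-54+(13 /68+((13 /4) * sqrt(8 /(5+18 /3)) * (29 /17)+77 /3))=-5741 /204+377 * sqrt(22) /374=-23.41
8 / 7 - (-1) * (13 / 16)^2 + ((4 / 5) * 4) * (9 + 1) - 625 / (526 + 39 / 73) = 320937325 / 9839872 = 32.62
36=36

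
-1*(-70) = 70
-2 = -2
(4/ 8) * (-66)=-33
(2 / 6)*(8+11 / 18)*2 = 155 / 27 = 5.74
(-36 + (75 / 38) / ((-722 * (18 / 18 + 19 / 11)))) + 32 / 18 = -16901071 / 493848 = -34.22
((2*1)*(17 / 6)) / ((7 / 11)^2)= 13.99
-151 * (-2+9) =-1057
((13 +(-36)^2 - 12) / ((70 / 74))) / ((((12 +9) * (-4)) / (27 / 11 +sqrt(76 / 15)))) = -431901 / 10780 - 47989 * sqrt(285) / 22050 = -76.81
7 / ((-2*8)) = -7 / 16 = -0.44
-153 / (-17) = 9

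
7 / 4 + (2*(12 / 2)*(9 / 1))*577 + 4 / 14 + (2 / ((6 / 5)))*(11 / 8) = 10469815 / 168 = 62320.33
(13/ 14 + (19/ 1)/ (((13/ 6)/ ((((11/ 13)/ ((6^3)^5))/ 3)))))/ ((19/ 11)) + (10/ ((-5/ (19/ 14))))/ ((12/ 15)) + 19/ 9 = -561746979972869/ 754881992736768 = -0.74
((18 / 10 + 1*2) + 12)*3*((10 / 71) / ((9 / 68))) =10744 / 213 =50.44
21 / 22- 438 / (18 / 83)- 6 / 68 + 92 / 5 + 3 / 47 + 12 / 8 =-527033227 / 263670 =-1998.84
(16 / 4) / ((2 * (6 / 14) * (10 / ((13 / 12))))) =91 / 180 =0.51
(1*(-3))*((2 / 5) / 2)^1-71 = -358 / 5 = -71.60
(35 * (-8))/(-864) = 35/108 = 0.32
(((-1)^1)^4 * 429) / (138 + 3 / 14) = 2002 / 645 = 3.10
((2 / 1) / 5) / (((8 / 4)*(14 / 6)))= 3 / 35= 0.09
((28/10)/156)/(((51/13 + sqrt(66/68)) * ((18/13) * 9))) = 26299/67114170 - 1183 * sqrt(1122)/402685020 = 0.00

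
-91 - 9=-100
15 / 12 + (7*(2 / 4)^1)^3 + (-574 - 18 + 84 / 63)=-13117 / 24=-546.54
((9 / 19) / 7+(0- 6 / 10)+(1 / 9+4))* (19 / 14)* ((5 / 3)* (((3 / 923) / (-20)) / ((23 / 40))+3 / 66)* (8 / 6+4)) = 1807506572 / 926836911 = 1.95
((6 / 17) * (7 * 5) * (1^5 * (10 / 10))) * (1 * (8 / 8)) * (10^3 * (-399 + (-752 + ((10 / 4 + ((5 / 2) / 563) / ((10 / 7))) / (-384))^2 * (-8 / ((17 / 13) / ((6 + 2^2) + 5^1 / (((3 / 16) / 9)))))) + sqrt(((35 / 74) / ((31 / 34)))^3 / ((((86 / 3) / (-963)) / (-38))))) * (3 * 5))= -20006727872917471875 / 93802537984 + 330750000 * sqrt(178981223505) / 56571187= -210812091.58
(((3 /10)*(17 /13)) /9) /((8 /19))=323 /3120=0.10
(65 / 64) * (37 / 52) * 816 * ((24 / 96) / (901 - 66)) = 1887 / 10688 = 0.18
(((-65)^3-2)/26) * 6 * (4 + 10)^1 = -11534334/13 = -887256.46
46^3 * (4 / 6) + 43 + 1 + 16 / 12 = 64936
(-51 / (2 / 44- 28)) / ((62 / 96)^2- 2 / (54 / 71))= -2585088 / 3135065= -0.82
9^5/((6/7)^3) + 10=750221/8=93777.62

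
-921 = -921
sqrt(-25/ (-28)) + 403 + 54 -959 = -502 + 5 * sqrt(7)/ 14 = -501.06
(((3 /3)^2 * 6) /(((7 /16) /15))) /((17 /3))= 4320 /119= 36.30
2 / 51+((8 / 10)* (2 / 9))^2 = 2438 / 34425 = 0.07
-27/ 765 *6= -18/ 85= -0.21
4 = 4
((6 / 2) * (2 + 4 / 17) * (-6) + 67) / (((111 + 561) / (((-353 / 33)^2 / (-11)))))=-0.41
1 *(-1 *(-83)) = 83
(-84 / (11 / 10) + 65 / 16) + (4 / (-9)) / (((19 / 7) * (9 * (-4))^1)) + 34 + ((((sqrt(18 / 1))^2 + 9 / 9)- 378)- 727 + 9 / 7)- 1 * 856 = -3752299609 / 1896048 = -1979.01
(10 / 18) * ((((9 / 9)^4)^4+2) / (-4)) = -0.42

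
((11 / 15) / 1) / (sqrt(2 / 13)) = 11 * sqrt(26) / 30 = 1.87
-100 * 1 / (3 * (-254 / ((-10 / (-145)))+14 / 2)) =25 / 2757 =0.01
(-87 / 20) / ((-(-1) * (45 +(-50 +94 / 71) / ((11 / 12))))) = 22649 / 42180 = 0.54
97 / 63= 1.54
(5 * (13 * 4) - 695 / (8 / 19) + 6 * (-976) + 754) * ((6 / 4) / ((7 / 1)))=-155823 / 112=-1391.28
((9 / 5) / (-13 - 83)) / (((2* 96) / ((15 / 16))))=-3 / 32768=-0.00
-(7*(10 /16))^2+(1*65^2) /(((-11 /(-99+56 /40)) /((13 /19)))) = 342827495 /13376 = 25630.05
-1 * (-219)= 219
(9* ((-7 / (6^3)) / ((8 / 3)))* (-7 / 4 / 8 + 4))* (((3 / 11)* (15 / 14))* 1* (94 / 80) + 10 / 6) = -81719 / 98304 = -0.83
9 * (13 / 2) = 117 / 2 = 58.50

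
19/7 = 2.71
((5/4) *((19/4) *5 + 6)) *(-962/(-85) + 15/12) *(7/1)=209377/64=3271.52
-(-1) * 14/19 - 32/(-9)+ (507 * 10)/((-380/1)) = -3095/342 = -9.05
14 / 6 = 7 / 3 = 2.33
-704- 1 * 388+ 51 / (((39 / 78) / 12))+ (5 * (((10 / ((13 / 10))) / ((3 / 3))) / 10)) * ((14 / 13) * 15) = 32808 / 169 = 194.13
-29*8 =-232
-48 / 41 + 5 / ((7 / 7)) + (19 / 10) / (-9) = 13351 / 3690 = 3.62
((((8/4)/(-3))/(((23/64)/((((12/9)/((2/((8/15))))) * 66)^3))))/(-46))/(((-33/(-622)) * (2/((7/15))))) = 552425488384/241025625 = 2291.98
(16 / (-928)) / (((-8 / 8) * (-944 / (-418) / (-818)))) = -85481 / 13688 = -6.24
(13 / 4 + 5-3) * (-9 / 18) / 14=-3 / 16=-0.19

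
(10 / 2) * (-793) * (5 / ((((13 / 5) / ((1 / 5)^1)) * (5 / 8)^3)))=-31232 / 5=-6246.40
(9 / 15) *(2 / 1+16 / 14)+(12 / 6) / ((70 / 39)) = 3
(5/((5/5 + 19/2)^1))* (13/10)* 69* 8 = 2392/7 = 341.71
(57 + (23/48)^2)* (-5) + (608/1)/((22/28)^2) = 194789587/278784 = 698.71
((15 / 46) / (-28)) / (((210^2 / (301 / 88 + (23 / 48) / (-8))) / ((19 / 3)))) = -53941 / 9597063168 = -0.00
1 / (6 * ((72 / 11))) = 11 / 432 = 0.03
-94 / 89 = -1.06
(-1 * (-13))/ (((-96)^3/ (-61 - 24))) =1105/ 884736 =0.00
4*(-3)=-12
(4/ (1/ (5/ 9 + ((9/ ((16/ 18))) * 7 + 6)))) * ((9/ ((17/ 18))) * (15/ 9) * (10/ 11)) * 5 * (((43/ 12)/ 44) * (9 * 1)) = 269690625/ 16456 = 16388.59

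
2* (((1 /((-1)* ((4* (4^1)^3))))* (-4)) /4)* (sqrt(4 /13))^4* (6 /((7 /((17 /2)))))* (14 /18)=17 /4056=0.00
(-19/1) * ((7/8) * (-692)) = 23009/2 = 11504.50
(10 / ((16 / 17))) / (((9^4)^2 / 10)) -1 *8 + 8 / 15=-6428308211 / 860934420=-7.47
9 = 9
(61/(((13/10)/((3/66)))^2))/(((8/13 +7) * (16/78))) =1525/31944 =0.05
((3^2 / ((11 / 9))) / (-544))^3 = -0.00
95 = 95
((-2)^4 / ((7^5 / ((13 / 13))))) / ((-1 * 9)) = -16 / 151263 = -0.00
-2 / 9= -0.22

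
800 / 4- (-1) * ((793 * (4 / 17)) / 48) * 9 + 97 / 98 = 786269 / 3332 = 235.98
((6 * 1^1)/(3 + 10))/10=3/65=0.05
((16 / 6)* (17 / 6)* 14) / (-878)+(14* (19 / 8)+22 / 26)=6980371 / 205452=33.98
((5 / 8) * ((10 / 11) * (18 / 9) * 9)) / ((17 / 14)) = 1575 / 187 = 8.42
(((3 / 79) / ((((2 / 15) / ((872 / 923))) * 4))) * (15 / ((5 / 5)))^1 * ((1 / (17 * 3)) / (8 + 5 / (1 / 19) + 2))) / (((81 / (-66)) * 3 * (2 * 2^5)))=-5995 / 7497034272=-0.00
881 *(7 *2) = 12334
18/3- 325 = -319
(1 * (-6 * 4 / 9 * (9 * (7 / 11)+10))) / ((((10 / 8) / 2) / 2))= -22144 / 165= -134.21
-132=-132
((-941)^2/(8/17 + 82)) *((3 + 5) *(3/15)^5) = 60212708/2190625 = 27.49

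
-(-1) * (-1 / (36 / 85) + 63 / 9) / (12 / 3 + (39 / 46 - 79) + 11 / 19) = -72979 / 1157454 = -0.06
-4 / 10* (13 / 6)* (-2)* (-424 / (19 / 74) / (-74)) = 11024 / 285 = 38.68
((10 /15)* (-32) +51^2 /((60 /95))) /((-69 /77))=-3785551 /828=-4571.92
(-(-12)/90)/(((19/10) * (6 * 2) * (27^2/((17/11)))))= 17/1371249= 0.00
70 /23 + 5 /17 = 1305 /391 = 3.34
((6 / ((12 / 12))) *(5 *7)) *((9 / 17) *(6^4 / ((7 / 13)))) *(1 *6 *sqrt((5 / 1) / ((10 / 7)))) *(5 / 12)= 5686200 *sqrt(14) / 17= 1251518.37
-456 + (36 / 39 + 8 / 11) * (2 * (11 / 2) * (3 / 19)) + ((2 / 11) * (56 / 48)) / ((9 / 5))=-453.02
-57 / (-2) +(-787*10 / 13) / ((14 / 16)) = -120733 / 182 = -663.37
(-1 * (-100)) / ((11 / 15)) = 1500 / 11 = 136.36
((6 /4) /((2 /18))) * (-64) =-864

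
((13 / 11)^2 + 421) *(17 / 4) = 434435 / 242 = 1795.19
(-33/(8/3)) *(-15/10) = 297/16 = 18.56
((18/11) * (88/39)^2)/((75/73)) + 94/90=348067/38025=9.15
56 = 56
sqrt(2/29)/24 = sqrt(58)/696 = 0.01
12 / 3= 4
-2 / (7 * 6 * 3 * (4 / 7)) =-1 / 36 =-0.03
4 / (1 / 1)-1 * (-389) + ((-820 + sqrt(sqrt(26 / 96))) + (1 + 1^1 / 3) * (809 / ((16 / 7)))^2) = 13^(1 / 4) * 3^(3 / 4) / 6 + 31987585 / 192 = 166602.73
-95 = -95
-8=-8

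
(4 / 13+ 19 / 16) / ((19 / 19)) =311 / 208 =1.50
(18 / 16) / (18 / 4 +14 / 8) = 9 / 50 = 0.18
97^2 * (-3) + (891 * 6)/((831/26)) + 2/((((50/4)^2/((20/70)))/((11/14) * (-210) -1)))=-34005628837/1211875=-28060.34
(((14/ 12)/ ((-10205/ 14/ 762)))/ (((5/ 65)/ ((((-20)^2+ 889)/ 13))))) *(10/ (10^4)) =-8021447/ 5102500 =-1.57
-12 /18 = -2 /3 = -0.67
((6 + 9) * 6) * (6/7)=540/7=77.14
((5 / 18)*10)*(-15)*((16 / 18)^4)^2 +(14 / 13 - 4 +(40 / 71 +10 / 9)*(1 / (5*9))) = -2279656049188 / 119196370449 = -19.13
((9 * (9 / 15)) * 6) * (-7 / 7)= -162 / 5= -32.40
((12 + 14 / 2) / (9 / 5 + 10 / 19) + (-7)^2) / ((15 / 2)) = 25268 / 3315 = 7.62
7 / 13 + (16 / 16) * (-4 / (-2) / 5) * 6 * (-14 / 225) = 1897 / 4875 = 0.39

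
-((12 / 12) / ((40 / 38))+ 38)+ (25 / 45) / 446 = -1563403 / 40140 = -38.95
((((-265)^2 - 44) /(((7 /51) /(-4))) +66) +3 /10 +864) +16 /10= -143104007 /70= -2044342.96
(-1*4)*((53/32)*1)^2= -2809/256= -10.97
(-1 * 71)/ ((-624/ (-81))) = -1917/ 208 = -9.22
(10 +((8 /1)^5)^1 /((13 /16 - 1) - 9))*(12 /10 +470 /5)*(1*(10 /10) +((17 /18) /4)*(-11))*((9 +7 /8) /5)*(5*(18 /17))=474980153 /84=5654525.63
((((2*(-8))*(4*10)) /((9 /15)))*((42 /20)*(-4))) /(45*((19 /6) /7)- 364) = -125440 /4811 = -26.07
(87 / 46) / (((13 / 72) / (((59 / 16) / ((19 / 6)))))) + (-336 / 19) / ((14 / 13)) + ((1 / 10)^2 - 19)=-13187469 / 568100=-23.21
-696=-696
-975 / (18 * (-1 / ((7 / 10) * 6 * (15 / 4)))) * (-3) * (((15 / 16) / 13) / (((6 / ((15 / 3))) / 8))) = -39375 / 32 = -1230.47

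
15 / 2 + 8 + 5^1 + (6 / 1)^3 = 473 / 2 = 236.50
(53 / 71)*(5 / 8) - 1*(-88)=50249 / 568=88.47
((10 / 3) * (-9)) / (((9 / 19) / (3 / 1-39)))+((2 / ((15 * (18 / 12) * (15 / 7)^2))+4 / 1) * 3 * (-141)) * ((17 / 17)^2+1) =-1260424 / 1125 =-1120.38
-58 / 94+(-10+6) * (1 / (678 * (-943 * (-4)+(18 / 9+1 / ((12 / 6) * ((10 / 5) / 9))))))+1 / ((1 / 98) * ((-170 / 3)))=-9600097898 / 4091355405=-2.35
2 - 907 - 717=-1622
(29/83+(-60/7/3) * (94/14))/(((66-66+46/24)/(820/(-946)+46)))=-19622825424/44244893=-443.50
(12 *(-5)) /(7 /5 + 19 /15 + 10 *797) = -90 /11959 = -0.01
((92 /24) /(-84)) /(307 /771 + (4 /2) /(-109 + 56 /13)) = -8044871 /66827208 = -0.12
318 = 318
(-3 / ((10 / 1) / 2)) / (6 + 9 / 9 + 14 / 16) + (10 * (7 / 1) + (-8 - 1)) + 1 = 6502 / 105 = 61.92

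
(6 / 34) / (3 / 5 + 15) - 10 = -4415 / 442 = -9.99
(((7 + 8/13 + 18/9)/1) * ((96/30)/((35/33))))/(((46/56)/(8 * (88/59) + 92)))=3670.65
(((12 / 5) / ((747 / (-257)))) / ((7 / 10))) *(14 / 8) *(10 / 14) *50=-128500 / 1743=-73.72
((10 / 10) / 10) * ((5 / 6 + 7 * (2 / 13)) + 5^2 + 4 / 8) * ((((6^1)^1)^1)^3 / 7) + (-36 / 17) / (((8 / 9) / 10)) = 469953 / 7735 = 60.76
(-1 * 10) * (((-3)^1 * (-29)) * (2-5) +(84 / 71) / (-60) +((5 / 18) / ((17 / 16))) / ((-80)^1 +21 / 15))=11143488796 / 4269159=2610.23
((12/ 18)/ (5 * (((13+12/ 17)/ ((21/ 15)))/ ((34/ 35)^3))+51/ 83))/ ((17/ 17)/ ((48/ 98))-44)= -887327104/ 3016328469601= -0.00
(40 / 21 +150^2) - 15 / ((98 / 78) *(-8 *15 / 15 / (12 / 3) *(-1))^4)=52922725 / 2352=22501.16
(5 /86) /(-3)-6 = -1553 /258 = -6.02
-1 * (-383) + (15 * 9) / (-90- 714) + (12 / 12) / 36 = 461729 / 1206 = 382.86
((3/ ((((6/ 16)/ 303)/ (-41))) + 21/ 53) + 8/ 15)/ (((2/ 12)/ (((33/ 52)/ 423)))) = -66854227/ 74730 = -894.61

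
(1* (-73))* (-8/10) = 292/5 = 58.40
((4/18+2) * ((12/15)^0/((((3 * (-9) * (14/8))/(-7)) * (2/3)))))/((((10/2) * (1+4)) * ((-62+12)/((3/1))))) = -4/3375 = -0.00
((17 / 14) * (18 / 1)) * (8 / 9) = 136 / 7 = 19.43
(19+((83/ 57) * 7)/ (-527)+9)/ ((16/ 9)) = 2521533/ 160208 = 15.74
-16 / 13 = -1.23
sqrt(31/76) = sqrt(589)/38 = 0.64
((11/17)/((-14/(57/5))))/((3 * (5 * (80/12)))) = -627/119000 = -0.01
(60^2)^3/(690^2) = 51840000/529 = 97996.22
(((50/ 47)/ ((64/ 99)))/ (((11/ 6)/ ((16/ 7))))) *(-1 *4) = -2700/ 329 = -8.21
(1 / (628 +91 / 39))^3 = 27 / 6761990971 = 0.00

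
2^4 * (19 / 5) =60.80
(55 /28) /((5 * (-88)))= -0.00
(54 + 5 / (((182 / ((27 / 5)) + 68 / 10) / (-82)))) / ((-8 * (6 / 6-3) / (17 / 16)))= 2039337 / 699904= 2.91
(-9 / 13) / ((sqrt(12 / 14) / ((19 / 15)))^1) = -19*sqrt(42) / 130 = -0.95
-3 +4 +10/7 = 17/7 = 2.43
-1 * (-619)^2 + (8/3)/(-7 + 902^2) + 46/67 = -62659354386595/163532997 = -383160.31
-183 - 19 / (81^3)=-97253722 / 531441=-183.00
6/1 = 6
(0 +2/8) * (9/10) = 9/40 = 0.22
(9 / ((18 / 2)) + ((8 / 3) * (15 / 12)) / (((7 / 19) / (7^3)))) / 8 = 9313 / 24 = 388.04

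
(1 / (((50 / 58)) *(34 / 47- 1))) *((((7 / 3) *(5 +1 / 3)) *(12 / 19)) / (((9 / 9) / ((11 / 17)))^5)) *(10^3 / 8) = -491708029120 / 1052114037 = -467.35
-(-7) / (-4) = -7 / 4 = -1.75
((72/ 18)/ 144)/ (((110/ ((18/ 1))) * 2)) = 1/ 440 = 0.00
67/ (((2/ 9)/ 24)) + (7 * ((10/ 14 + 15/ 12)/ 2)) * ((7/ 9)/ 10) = 1042061/ 144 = 7236.53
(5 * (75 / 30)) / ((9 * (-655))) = -5 / 2358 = -0.00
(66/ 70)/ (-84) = -11/ 980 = -0.01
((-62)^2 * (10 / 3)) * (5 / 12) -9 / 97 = 5338.80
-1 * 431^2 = -185761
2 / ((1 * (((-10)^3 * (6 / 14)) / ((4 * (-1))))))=0.02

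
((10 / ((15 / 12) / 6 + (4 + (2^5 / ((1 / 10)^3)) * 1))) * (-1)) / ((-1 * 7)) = 240 / 5376707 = 0.00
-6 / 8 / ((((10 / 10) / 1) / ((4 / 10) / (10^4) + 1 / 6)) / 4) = -0.50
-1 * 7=-7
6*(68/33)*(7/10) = 476/55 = 8.65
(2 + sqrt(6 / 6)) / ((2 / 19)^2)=1083 / 4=270.75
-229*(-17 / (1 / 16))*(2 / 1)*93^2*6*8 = 51717975552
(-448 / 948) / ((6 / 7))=-392 / 711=-0.55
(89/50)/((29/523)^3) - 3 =12728296013/1219450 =10437.74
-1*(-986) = 986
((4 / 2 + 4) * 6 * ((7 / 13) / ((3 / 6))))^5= 32520160641024 / 371293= 87586247.63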